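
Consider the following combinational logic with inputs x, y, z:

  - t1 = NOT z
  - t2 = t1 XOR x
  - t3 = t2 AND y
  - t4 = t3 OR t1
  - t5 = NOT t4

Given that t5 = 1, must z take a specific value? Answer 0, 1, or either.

1

t5 = NOT t4 must be 1, so t4 = 0.
t4 = t3 OR t1 must be 0, so both t3 = 0 and t1 = 0.
Every assignment with t5 = 1 has z = 1; there are 3 such assignment(s).
  x=0, y=0, z=1
  x=0, y=1, z=1
  x=1, y=0, z=1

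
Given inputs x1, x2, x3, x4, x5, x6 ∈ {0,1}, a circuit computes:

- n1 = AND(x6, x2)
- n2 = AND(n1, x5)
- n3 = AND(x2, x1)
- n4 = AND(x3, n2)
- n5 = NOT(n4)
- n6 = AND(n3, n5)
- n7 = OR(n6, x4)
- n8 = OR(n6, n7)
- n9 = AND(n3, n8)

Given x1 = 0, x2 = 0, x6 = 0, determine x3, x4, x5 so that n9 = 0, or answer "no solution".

n9 = AND(n3, n8) must be 0, so at least one of n3, n8 is 0.
Check with x1 = 0, x2 = 0, x6 = 0 and x3=1, x4=1, x5=1:
n1 = AND(x6, x2) = AND(0, 0) = 0
n2 = AND(n1, x5) = AND(0, 1) = 0
n3 = AND(x2, x1) = AND(0, 0) = 0
n4 = AND(x3, n2) = AND(1, 0) = 0
n5 = NOT(n4) = NOT 0 = 1
n6 = AND(n3, n5) = AND(0, 1) = 0
n7 = OR(n6, x4) = OR(0, 1) = 1
n8 = OR(n6, n7) = OR(0, 1) = 1
n9 = AND(n3, n8) = AND(0, 1) = 0
So n9 = 0.

x3=1, x4=1, x5=1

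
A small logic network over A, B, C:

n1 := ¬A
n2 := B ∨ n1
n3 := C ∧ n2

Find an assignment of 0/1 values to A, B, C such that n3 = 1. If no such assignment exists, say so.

A=0, B=1, C=1

Check with A=0, B=1, C=1:
n1 = ¬A = ¬0 = 1
n2 = B ∨ n1 = 1 ∨ 1 = 1
n3 = C ∧ n2 = 1 ∧ 1 = 1
So n3 = 1 as required.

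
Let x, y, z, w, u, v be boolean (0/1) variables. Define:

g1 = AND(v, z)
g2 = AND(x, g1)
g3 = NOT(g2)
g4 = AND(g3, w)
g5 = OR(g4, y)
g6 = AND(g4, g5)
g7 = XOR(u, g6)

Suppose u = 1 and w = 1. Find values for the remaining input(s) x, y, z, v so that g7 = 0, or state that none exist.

g7 = XOR(u, g6) must be 0, so u and g6 are equal.
Check with u = 1 and w = 1 and x=0, y=1, z=1, v=0:
g1 = AND(v, z) = AND(0, 1) = 0
g2 = AND(x, g1) = AND(0, 0) = 0
g3 = NOT(g2) = NOT 0 = 1
g4 = AND(g3, w) = AND(1, 1) = 1
g5 = OR(g4, y) = OR(1, 1) = 1
g6 = AND(g4, g5) = AND(1, 1) = 1
g7 = XOR(u, g6) = XOR(1, 1) = 0
So g7 = 0.

x=0 y=1 z=1 v=0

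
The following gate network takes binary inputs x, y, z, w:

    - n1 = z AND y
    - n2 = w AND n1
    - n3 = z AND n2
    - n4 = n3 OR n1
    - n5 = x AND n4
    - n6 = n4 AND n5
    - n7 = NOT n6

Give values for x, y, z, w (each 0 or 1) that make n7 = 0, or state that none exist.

x=1, y=1, z=1, w=0

Check with x=1, y=1, z=1, w=0:
n1 = z AND y = 1 AND 1 = 1
n2 = w AND n1 = 0 AND 1 = 0
n3 = z AND n2 = 1 AND 0 = 0
n4 = n3 OR n1 = 0 OR 1 = 1
n5 = x AND n4 = 1 AND 1 = 1
n6 = n4 AND n5 = 1 AND 1 = 1
n7 = NOT n6 = NOT 1 = 0
So n7 = 0 as required.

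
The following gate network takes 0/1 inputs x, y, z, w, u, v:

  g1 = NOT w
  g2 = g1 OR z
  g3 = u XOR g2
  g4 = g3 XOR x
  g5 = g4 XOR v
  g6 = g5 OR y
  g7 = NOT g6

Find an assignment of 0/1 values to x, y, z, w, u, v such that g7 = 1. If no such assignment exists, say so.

x=1, y=0, z=1, w=1, u=1, v=1

g7 = NOT g6 must be 1, so g6 = 0.
g6 = g5 OR y must be 0, so both g5 = 0 and y = 0.
g5 = g4 XOR v must be 0, so g4 and v are equal.
Check with x=1, y=0, z=1, w=1, u=1, v=1:
g1 = NOT w = NOT 1 = 0
g2 = g1 OR z = 0 OR 1 = 1
g3 = u XOR g2 = 1 XOR 1 = 0
g4 = g3 XOR x = 0 XOR 1 = 1
g5 = g4 XOR v = 1 XOR 1 = 0
g6 = g5 OR y = 0 OR 0 = 0
g7 = NOT g6 = NOT 0 = 1
So g7 = 1 as required.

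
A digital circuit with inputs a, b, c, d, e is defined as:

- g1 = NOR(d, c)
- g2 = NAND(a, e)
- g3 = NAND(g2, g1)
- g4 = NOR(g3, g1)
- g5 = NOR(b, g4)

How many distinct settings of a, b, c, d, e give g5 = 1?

16

g5 = NOR(b, g4) must be 1, so both b = 0 and g4 = 0.
Enumerating the 32 input combinations, 16 give g5 = 1 and 16 give g5 = 0.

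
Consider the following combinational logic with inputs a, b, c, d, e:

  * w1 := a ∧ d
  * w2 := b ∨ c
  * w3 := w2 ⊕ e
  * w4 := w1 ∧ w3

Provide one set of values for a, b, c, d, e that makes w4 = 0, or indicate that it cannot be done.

Check with a=1, b=1, c=1, d=0, e=0:
w1 = a ∧ d = 1 ∧ 0 = 0
w2 = b ∨ c = 1 ∨ 1 = 1
w3 = w2 ⊕ e = 1 ⊕ 0 = 1
w4 = w1 ∧ w3 = 0 ∧ 1 = 0
So w4 = 0 as required.

a=1, b=1, c=1, d=0, e=0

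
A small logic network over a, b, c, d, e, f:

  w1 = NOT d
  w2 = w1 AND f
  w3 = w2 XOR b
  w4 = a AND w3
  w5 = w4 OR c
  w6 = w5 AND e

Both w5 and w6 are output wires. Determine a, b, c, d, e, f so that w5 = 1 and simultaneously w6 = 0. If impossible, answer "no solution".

Check with a=1, b=0, c=1, d=1, e=0, f=1:
w1 = NOT d = NOT 1 = 0
w2 = w1 AND f = 0 AND 1 = 0
w3 = w2 XOR b = 0 XOR 0 = 0
w4 = a AND w3 = 1 AND 0 = 0
w5 = w4 OR c = 0 OR 1 = 1
w6 = w5 AND e = 1 AND 0 = 0
So w5 = 1 and w6 = 0.

a=1, b=0, c=1, d=1, e=0, f=1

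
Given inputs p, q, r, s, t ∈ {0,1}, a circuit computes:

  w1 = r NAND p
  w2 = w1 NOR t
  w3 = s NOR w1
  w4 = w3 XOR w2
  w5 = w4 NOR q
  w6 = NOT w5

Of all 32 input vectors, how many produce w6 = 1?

18

w6 = NOT w5 must be 1, so w5 = 0.
w5 = w4 NOR q must be 0, so at least one of w4, q is 1.
Enumerating the 32 input combinations, 18 give w6 = 1 and 14 give w6 = 0.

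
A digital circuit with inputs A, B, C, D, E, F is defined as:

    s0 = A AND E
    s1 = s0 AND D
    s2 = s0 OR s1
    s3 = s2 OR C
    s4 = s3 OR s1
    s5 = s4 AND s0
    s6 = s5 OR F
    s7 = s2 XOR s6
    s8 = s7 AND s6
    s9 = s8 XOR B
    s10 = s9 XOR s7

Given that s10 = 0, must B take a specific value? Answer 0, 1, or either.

s10 = s9 XOR s7 must be 0, so s9 and s7 are equal.
Every assignment with s10 = 0 has B = 0; there are 32 such assignment(s).

0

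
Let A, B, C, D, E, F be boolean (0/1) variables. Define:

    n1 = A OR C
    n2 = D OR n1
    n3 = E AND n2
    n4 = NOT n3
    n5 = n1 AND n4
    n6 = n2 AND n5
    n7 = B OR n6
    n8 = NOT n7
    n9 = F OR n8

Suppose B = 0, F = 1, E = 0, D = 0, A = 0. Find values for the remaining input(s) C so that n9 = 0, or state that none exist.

no solution exists

With B = 0, F = 1, E = 0, D = 0, A = 0 fixed, none of the 2 settings of C give n9 = 0.
For example, with C=1:
n1 = A OR C = 0 OR 1 = 1
n2 = D OR n1 = 0 OR 1 = 1
n3 = E AND n2 = 0 AND 1 = 0
n4 = NOT n3 = NOT 0 = 1
n5 = n1 AND n4 = 1 AND 1 = 1
n6 = n2 AND n5 = 1 AND 1 = 1
n7 = B OR n6 = 0 OR 1 = 1
n8 = NOT n7 = NOT 1 = 0
n9 = F OR n8 = 1 OR 0 = 1
giving n9 = 1 ≠ 0.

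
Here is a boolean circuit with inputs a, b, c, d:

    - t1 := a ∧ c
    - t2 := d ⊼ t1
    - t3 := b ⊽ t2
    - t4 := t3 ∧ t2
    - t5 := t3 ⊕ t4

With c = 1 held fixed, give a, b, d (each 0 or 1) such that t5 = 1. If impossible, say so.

a=1 b=0 d=1

t5 = t3 ⊕ t4 must be 1, so t3 and t4 differ.
Check with c = 1 and a=1, b=0, d=1:
t1 = a ∧ c = 1 ∧ 1 = 1
t2 = d ⊼ t1 = 1 ⊼ 1 = 0
t3 = b ⊽ t2 = 0 ⊽ 0 = 1
t4 = t3 ∧ t2 = 1 ∧ 0 = 0
t5 = t3 ⊕ t4 = 1 ⊕ 0 = 1
So t5 = 1.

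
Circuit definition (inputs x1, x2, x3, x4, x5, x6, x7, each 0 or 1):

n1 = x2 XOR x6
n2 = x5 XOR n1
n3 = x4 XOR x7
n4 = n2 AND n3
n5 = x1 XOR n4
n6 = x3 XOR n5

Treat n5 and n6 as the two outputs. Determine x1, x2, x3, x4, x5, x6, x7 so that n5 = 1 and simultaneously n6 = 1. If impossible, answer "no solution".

x1=1 x2=1 x3=0 x4=1 x5=0 x6=1 x7=1

Check with x1=1 x2=1 x3=0 x4=1 x5=0 x6=1 x7=1:
n1 = x2 XOR x6 = 1 XOR 1 = 0
n2 = x5 XOR n1 = 0 XOR 0 = 0
n3 = x4 XOR x7 = 1 XOR 1 = 0
n4 = n2 AND n3 = 0 AND 0 = 0
n5 = x1 XOR n4 = 1 XOR 0 = 1
n6 = x3 XOR n5 = 0 XOR 1 = 1
So n5 = 1 and n6 = 1.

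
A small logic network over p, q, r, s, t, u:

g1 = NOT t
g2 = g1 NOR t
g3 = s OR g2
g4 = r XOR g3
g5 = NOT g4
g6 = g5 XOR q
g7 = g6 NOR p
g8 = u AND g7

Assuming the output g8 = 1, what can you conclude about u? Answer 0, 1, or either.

g8 = u AND g7 must be 1, so both u = 1 and g7 = 1.
Every assignment with g8 = 1 has u = 1; there are 8 such assignment(s).

1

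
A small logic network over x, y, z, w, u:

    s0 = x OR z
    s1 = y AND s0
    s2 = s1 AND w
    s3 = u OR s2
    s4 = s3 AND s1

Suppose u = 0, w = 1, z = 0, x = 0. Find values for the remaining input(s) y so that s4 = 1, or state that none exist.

no solution exists

With u = 0, w = 1, z = 0, x = 0 fixed, none of the 2 settings of y give s4 = 1.
For example, with y=0:
s0 = x OR z = 0 OR 0 = 0
s1 = y AND s0 = 0 AND 0 = 0
s2 = s1 AND w = 0 AND 1 = 0
s3 = u OR s2 = 0 OR 0 = 0
s4 = s3 AND s1 = 0 AND 0 = 0
giving s4 = 0 ≠ 1.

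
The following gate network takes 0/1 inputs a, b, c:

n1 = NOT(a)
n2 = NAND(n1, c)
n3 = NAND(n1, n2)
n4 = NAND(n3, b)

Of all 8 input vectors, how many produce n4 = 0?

3

n4 = NAND(n3, b) must be 0, so both n3 = 1 and b = 1.
n3 = NAND(n1, n2) must be 1, so at least one of n1, n2 is 0.
Satisfying assignments:
  a=0, b=1, c=1
  a=1, b=1, c=0
  a=1, b=1, c=1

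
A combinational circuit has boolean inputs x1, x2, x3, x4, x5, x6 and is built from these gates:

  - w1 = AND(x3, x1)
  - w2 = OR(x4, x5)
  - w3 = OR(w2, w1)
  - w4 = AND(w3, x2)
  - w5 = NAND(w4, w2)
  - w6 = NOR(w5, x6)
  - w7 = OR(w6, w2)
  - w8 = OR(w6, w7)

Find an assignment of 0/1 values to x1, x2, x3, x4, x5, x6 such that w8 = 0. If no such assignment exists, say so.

w8 = OR(w6, w7) must be 0, so both w6 = 0 and w7 = 0.
w6 = NOR(w5, x6) must be 0, so at least one of w5, x6 is 1.
w7 = OR(w6, w2) must be 0, so both w6 = 0 and w2 = 0.
Check with x1=0, x2=1, x3=0, x4=0, x5=0, x6=1:
w1 = AND(x3, x1) = AND(0, 0) = 0
w2 = OR(x4, x5) = OR(0, 0) = 0
w3 = OR(w2, w1) = OR(0, 0) = 0
w4 = AND(w3, x2) = AND(0, 1) = 0
w5 = NAND(w4, w2) = NAND(0, 0) = 1
w6 = NOR(w5, x6) = NOR(1, 1) = 0
w7 = OR(w6, w2) = OR(0, 0) = 0
w8 = OR(w6, w7) = OR(0, 0) = 0
So w8 = 0 as required.

x1=0, x2=1, x3=0, x4=0, x5=0, x6=1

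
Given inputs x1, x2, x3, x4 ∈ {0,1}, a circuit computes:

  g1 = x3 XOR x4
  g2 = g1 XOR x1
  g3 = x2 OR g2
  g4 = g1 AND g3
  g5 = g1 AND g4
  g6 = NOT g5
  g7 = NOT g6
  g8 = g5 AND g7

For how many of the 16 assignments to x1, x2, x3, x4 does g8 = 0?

10

g8 = g5 AND g7 must be 0, so at least one of g5, g7 is 0.
Enumerating the 16 input combinations, 10 give g8 = 0 and 6 give g8 = 1.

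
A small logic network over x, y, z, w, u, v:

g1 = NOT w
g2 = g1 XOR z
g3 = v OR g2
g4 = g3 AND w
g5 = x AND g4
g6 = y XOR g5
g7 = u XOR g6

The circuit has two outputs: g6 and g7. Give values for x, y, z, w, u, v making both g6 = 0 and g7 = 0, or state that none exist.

x=0, y=0, z=1, w=1, u=0, v=1

Check with x=0, y=0, z=1, w=1, u=0, v=1:
g1 = NOT w = NOT 1 = 0
g2 = g1 XOR z = 0 XOR 1 = 1
g3 = v OR g2 = 1 OR 1 = 1
g4 = g3 AND w = 1 AND 1 = 1
g5 = x AND g4 = 0 AND 1 = 0
g6 = y XOR g5 = 0 XOR 0 = 0
g7 = u XOR g6 = 0 XOR 0 = 0
So g6 = 0 and g7 = 0.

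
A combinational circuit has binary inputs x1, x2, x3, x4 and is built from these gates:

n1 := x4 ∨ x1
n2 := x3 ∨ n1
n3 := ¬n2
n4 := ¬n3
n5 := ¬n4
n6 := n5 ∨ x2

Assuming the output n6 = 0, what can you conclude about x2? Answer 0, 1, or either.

0

n6 = n5 ∨ x2 must be 0, so both n5 = 0 and x2 = 0.
n5 = ¬n4 must be 0, so n4 = 1.
n4 = ¬n3 must be 1, so n3 = 0.
Every assignment with n6 = 0 has x2 = 0; there are 7 such assignment(s).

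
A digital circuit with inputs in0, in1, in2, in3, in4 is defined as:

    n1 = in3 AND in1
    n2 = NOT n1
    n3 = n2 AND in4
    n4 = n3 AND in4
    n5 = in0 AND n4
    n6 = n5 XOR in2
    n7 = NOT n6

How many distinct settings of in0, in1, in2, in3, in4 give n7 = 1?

n7 = NOT n6 must be 1, so n6 = 0.
n6 = n5 XOR in2 must be 0, so n5 and in2 are equal.
Enumerating the 32 input combinations, 16 give n7 = 1 and 16 give n7 = 0.

16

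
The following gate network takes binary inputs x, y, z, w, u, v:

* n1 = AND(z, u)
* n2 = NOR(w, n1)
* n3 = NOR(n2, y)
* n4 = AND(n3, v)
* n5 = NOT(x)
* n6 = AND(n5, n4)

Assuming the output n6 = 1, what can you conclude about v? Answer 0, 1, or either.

n6 = AND(n5, n4) must be 1, so both n5 = 1 and n4 = 1.
n5 = NOT(x) must be 1, so x = 0.
n4 = AND(n3, v) must be 1, so both n3 = 1 and v = 1.
Every assignment with n6 = 1 has v = 1; there are 5 such assignment(s).

1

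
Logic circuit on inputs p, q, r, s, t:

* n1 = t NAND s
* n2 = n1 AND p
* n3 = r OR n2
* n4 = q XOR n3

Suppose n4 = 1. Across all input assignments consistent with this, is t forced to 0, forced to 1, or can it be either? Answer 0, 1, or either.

Both values of t occur among assignments with n4 = 1:
  t=0: p=0, q=0, r=1, s=0, t=0
  t=1: p=0, q=0, r=1, s=0, t=1

either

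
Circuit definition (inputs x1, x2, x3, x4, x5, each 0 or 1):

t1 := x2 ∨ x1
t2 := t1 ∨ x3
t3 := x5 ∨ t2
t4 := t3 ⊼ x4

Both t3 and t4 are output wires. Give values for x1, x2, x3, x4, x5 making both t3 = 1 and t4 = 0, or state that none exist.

x1=1, x2=0, x3=1, x4=1, x5=1

Check with x1=1, x2=0, x3=1, x4=1, x5=1:
t1 = x2 ∨ x1 = 0 ∨ 1 = 1
t2 = t1 ∨ x3 = 1 ∨ 1 = 1
t3 = x5 ∨ t2 = 1 ∨ 1 = 1
t4 = t3 ⊼ x4 = 1 ⊼ 1 = 0
So t3 = 1 and t4 = 0.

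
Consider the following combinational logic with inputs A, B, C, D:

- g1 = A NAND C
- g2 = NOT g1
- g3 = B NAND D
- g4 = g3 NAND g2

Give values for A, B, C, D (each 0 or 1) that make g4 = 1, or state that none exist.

g4 = g3 NAND g2 must be 1, so at least one of g3, g2 is 0.
Check with A=0 B=0 C=1 D=0:
g1 = A NAND C = 0 NAND 1 = 1
g2 = NOT g1 = NOT 1 = 0
g3 = B NAND D = 0 NAND 0 = 1
g4 = g3 NAND g2 = 1 NAND 0 = 1
So g4 = 1 as required.

A=0 B=0 C=1 D=0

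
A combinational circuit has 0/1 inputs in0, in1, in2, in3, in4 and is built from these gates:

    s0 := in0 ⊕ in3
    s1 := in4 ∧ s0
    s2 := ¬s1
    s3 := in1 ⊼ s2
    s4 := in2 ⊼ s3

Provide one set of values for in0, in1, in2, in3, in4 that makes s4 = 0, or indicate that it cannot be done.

in0=1, in1=0, in2=1, in3=0, in4=0

Check with in0=1, in1=0, in2=1, in3=0, in4=0:
s0 = in0 ⊕ in3 = 1 ⊕ 0 = 1
s1 = in4 ∧ s0 = 0 ∧ 1 = 0
s2 = ¬s1 = ¬0 = 1
s3 = in1 ⊼ s2 = 0 ⊼ 1 = 1
s4 = in2 ⊼ s3 = 1 ⊼ 1 = 0
So s4 = 0 as required.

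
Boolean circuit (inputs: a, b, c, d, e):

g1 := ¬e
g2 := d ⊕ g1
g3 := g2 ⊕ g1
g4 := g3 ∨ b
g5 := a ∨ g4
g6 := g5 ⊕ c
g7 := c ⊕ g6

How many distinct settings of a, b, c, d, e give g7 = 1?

28

g7 = c ⊕ g6 must be 1, so c and g6 differ.
Enumerating the 32 input combinations, 28 give g7 = 1 and 4 give g7 = 0.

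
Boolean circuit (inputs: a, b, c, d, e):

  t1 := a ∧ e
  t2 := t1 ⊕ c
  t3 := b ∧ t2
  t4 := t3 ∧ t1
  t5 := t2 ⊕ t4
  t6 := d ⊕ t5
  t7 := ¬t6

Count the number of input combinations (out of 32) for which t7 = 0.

16

t7 = ¬t6 must be 0, so t6 = 1.
t6 = d ⊕ t5 must be 1, so d and t5 differ.
Enumerating the 32 input combinations, 16 give t7 = 0 and 16 give t7 = 1.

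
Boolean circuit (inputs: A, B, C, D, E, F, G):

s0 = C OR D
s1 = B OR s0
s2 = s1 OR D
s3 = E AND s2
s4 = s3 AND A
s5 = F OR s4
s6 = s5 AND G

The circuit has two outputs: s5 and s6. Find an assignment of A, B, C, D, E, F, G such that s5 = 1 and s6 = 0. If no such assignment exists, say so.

A=1, B=1, C=1, D=0, E=1, F=1, G=0

Check with A=1, B=1, C=1, D=0, E=1, F=1, G=0:
s0 = C OR D = 1 OR 0 = 1
s1 = B OR s0 = 1 OR 1 = 1
s2 = s1 OR D = 1 OR 0 = 1
s3 = E AND s2 = 1 AND 1 = 1
s4 = s3 AND A = 1 AND 1 = 1
s5 = F OR s4 = 1 OR 1 = 1
s6 = s5 AND G = 1 AND 0 = 0
So s5 = 1 and s6 = 0.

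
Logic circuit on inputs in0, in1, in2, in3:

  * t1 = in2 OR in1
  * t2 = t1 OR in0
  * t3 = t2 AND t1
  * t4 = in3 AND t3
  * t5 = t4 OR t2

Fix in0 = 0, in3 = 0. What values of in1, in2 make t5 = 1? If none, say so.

t5 = t4 OR t2 must be 1, so at least one of t4, t2 is 1.
Check with in0 = 0, in3 = 0 and in1=1, in2=1:
t1 = in2 OR in1 = 1 OR 1 = 1
t2 = t1 OR in0 = 1 OR 0 = 1
t3 = t2 AND t1 = 1 AND 1 = 1
t4 = in3 AND t3 = 0 AND 1 = 0
t5 = t4 OR t2 = 0 OR 1 = 1
So t5 = 1.

in1=1, in2=1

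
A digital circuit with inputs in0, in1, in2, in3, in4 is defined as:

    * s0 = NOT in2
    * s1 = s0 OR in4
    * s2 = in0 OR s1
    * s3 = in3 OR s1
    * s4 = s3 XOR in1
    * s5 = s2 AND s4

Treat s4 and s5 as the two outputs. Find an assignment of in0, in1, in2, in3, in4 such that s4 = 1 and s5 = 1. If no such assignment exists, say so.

Check with in0=1, in1=0, in2=1, in3=1, in4=0:
s0 = NOT in2 = NOT 1 = 0
s1 = s0 OR in4 = 0 OR 0 = 0
s2 = in0 OR s1 = 1 OR 0 = 1
s3 = in3 OR s1 = 1 OR 0 = 1
s4 = s3 XOR in1 = 1 XOR 0 = 1
s5 = s2 AND s4 = 1 AND 1 = 1
So s4 = 1 and s5 = 1.

in0=1, in1=0, in2=1, in3=1, in4=0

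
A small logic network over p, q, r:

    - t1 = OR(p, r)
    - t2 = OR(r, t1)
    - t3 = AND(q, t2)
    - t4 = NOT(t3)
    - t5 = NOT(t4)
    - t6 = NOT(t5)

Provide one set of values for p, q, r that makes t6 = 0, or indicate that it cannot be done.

t6 = NOT(t5) must be 0, so t5 = 1.
t5 = NOT(t4) must be 1, so t4 = 0.
Check with p=1, q=1, r=0:
t1 = OR(p, r) = OR(1, 0) = 1
t2 = OR(r, t1) = OR(0, 1) = 1
t3 = AND(q, t2) = AND(1, 1) = 1
t4 = NOT(t3) = NOT 1 = 0
t5 = NOT(t4) = NOT 0 = 1
t6 = NOT(t5) = NOT 1 = 0
So t6 = 0 as required.

p=1, q=1, r=0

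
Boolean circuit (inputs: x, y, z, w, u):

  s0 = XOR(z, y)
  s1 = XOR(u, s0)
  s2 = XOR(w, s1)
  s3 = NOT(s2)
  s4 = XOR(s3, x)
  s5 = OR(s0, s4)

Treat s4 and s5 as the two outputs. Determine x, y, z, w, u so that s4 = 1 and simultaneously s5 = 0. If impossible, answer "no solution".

Across all 32 input combinations, none give both s4 = 1 and s5 = 0.

no solution exists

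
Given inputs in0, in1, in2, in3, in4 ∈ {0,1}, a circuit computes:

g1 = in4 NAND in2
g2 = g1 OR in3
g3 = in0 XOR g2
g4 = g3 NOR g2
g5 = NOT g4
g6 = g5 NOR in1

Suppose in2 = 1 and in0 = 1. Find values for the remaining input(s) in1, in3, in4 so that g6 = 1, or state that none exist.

With in2 = 1 and in0 = 1 fixed, none of the 8 settings of in1, in3, in4 give g6 = 1.
For example, with in1=1, in3=0, in4=1:
g1 = in4 NAND in2 = 1 NAND 1 = 0
g2 = g1 OR in3 = 0 OR 0 = 0
g3 = in0 XOR g2 = 1 XOR 0 = 1
g4 = g3 NOR g2 = 1 NOR 0 = 0
g5 = NOT g4 = NOT 0 = 1
g6 = g5 NOR in1 = 1 NOR 1 = 0
giving g6 = 0 ≠ 1.

no solution exists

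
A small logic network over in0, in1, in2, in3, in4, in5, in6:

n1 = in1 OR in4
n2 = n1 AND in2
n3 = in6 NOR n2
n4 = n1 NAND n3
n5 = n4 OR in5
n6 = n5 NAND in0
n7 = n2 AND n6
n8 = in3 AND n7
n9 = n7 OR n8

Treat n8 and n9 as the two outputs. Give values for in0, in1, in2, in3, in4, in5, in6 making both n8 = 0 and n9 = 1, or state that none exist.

Check with in0=0 in1=0 in2=1 in3=0 in4=1 in5=1 in6=1:
n1 = in1 OR in4 = 0 OR 1 = 1
n2 = n1 AND in2 = 1 AND 1 = 1
n3 = in6 NOR n2 = 1 NOR 1 = 0
n4 = n1 NAND n3 = 1 NAND 0 = 1
n5 = n4 OR in5 = 1 OR 1 = 1
n6 = n5 NAND in0 = 1 NAND 0 = 1
n7 = n2 AND n6 = 1 AND 1 = 1
n8 = in3 AND n7 = 0 AND 1 = 0
n9 = n7 OR n8 = 1 OR 0 = 1
So n8 = 0 and n9 = 1.

in0=0 in1=0 in2=1 in3=0 in4=1 in5=1 in6=1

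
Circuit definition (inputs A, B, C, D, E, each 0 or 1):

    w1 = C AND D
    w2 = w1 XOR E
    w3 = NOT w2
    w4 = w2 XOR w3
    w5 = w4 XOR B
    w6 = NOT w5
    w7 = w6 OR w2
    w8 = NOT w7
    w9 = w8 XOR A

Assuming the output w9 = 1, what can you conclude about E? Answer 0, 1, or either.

either

Both values of E occur among assignments with w9 = 1:
  E=0: A=0, B=0, C=0, D=0, E=0
  E=1: A=0, B=0, C=1, D=1, E=1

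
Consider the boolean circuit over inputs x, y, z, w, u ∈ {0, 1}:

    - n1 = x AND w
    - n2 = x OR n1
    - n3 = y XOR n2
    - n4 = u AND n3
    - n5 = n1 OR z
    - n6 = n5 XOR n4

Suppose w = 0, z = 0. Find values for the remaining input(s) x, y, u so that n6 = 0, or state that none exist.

Check with w = 0, z = 0 and x=1, y=0, u=0:
n1 = x AND w = 1 AND 0 = 0
n2 = x OR n1 = 1 OR 0 = 1
n3 = y XOR n2 = 0 XOR 1 = 1
n4 = u AND n3 = 0 AND 1 = 0
n5 = n1 OR z = 0 OR 0 = 0
n6 = n5 XOR n4 = 0 XOR 0 = 0
So n6 = 0.

x=1, y=0, u=0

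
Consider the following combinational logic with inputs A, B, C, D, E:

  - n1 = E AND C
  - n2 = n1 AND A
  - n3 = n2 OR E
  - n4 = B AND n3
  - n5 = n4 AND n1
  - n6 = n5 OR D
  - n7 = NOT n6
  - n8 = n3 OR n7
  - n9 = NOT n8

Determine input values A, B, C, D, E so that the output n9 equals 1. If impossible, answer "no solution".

A=1, B=0, C=0, D=1, E=0

n9 = NOT n8 must be 1, so n8 = 0.
n8 = n3 OR n7 must be 0, so both n3 = 0 and n7 = 0.
n3 = n2 OR E must be 0, so both n2 = 0 and E = 0.
Check with A=1, B=0, C=0, D=1, E=0:
n1 = E AND C = 0 AND 0 = 0
n2 = n1 AND A = 0 AND 1 = 0
n3 = n2 OR E = 0 OR 0 = 0
n4 = B AND n3 = 0 AND 0 = 0
n5 = n4 AND n1 = 0 AND 0 = 0
n6 = n5 OR D = 0 OR 1 = 1
n7 = NOT n6 = NOT 1 = 0
n8 = n3 OR n7 = 0 OR 0 = 0
n9 = NOT n8 = NOT 0 = 1
So n9 = 1 as required.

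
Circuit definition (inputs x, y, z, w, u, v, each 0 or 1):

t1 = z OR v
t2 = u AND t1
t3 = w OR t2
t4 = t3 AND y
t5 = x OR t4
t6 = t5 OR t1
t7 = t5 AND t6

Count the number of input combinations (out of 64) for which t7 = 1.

43

t7 = t5 AND t6 must be 1, so both t5 = 1 and t6 = 1.
t5 = x OR t4 must be 1, so at least one of x, t4 is 1.
t6 = t5 OR t1 must be 1, so at least one of t5, t1 is 1.
Enumerating the 64 input combinations, 43 give t7 = 1 and 21 give t7 = 0.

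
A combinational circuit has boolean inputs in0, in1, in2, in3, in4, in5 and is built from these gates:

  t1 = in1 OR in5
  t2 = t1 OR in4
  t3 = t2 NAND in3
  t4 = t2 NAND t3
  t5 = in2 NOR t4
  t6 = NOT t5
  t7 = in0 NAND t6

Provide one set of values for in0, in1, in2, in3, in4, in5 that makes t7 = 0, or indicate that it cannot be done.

in0=1, in1=0, in2=0, in3=1, in4=0, in5=0

t7 = in0 NAND t6 must be 0, so both in0 = 1 and t6 = 1.
Check with in0=1, in1=0, in2=0, in3=1, in4=0, in5=0:
t1 = in1 OR in5 = 0 OR 0 = 0
t2 = t1 OR in4 = 0 OR 0 = 0
t3 = t2 NAND in3 = 0 NAND 1 = 1
t4 = t2 NAND t3 = 0 NAND 1 = 1
t5 = in2 NOR t4 = 0 NOR 1 = 0
t6 = NOT t5 = NOT 0 = 1
t7 = in0 NAND t6 = 1 NAND 1 = 0
So t7 = 0 as required.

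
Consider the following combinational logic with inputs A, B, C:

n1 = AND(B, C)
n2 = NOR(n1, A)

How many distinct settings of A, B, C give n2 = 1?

3

n2 = NOR(n1, A) must be 1, so both n1 = 0 and A = 0.
n1 = AND(B, C) must be 0, so at least one of B, C is 0.
Satisfying assignments:
  A=0, B=0, C=0
  A=0, B=0, C=1
  A=0, B=1, C=0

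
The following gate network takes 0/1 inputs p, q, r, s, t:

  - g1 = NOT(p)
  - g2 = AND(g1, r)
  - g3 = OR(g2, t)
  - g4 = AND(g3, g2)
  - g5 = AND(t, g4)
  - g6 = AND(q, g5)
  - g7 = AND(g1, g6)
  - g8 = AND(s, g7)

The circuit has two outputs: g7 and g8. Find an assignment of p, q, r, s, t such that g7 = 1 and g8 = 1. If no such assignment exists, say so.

Check with p=0 q=1 r=1 s=1 t=1:
g1 = NOT(p) = NOT 0 = 1
g2 = AND(g1, r) = AND(1, 1) = 1
g3 = OR(g2, t) = OR(1, 1) = 1
g4 = AND(g3, g2) = AND(1, 1) = 1
g5 = AND(t, g4) = AND(1, 1) = 1
g6 = AND(q, g5) = AND(1, 1) = 1
g7 = AND(g1, g6) = AND(1, 1) = 1
g8 = AND(s, g7) = AND(1, 1) = 1
So g7 = 1 and g8 = 1.

p=0 q=1 r=1 s=1 t=1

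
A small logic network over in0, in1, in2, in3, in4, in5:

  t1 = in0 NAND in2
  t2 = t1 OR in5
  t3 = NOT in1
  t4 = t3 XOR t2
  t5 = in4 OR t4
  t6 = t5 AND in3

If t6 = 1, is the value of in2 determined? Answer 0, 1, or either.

Both values of in2 occur among assignments with t6 = 1:
  in2=0: in0=0, in1=0, in2=0, in3=1, in4=1, in5=0
  in2=1: in0=0, in1=0, in2=1, in3=1, in4=1, in5=0

either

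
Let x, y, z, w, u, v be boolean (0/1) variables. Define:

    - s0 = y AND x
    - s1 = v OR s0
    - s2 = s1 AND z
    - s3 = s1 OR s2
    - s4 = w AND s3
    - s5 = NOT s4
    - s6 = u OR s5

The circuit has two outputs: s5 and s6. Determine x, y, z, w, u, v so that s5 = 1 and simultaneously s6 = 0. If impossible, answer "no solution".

Across all 64 input combinations, none give both s5 = 1 and s6 = 0.

no solution exists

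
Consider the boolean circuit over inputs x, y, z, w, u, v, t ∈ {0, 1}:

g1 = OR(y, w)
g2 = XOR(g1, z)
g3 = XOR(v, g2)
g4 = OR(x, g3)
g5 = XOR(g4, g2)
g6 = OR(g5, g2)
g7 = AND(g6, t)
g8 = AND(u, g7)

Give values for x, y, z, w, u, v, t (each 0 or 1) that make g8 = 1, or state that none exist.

x=1, y=1, z=0, w=0, u=1, v=1, t=1

g8 = AND(u, g7) must be 1, so both u = 1 and g7 = 1.
g7 = AND(g6, t) must be 1, so both g6 = 1 and t = 1.
Check with x=1, y=1, z=0, w=0, u=1, v=1, t=1:
g1 = OR(y, w) = OR(1, 0) = 1
g2 = XOR(g1, z) = XOR(1, 0) = 1
g3 = XOR(v, g2) = XOR(1, 1) = 0
g4 = OR(x, g3) = OR(1, 0) = 1
g5 = XOR(g4, g2) = XOR(1, 1) = 0
g6 = OR(g5, g2) = OR(0, 1) = 1
g7 = AND(g6, t) = AND(1, 1) = 1
g8 = AND(u, g7) = AND(1, 1) = 1
So g8 = 1 as required.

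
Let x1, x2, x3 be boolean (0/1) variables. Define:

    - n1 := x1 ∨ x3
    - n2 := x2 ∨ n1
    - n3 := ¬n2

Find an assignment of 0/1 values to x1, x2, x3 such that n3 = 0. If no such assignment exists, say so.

x1=1, x2=0, x3=1

n3 = ¬n2 must be 0, so n2 = 1.
n2 = x2 ∨ n1 must be 1, so at least one of x2, n1 is 1.
Check with x1=1, x2=0, x3=1:
n1 = x1 ∨ x3 = 1 ∨ 1 = 1
n2 = x2 ∨ n1 = 0 ∨ 1 = 1
n3 = ¬n2 = ¬1 = 0
So n3 = 0 as required.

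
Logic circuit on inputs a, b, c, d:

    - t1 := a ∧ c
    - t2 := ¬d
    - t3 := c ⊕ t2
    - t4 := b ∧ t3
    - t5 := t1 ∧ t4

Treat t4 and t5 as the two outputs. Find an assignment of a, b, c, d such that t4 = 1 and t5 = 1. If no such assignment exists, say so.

Check with a=1, b=1, c=1, d=1:
t1 = a ∧ c = 1 ∧ 1 = 1
t2 = ¬d = ¬1 = 0
t3 = c ⊕ t2 = 1 ⊕ 0 = 1
t4 = b ∧ t3 = 1 ∧ 1 = 1
t5 = t1 ∧ t4 = 1 ∧ 1 = 1
So t4 = 1 and t5 = 1.

a=1, b=1, c=1, d=1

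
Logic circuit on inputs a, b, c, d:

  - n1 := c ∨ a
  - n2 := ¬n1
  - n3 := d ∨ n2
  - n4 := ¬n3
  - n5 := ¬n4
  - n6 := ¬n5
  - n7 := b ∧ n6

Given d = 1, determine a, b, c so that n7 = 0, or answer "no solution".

a=0, b=0, c=0

n7 = b ∧ n6 must be 0, so at least one of b, n6 is 0.
Check with d = 1 and a=0, b=0, c=0:
n1 = c ∨ a = 0 ∨ 0 = 0
n2 = ¬n1 = ¬0 = 1
n3 = d ∨ n2 = 1 ∨ 1 = 1
n4 = ¬n3 = ¬1 = 0
n5 = ¬n4 = ¬0 = 1
n6 = ¬n5 = ¬1 = 0
n7 = b ∧ n6 = 0 ∧ 0 = 0
So n7 = 0.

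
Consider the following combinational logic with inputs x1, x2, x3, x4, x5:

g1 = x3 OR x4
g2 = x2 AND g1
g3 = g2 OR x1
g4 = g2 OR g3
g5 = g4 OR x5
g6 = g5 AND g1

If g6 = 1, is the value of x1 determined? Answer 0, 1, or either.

Both values of x1 occur among assignments with g6 = 1:
  x1=0: x1=0, x2=0, x3=0, x4=1, x5=1
  x1=1: x1=1, x2=0, x3=0, x4=1, x5=0

either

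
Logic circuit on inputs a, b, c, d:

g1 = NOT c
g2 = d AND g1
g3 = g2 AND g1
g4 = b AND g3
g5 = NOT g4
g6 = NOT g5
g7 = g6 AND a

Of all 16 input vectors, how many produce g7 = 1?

g7 = g6 AND a must be 1, so both g6 = 1 and a = 1.
g6 = NOT g5 must be 1, so g5 = 0.
Satisfying assignments:
  a=1, b=1, c=0, d=1

1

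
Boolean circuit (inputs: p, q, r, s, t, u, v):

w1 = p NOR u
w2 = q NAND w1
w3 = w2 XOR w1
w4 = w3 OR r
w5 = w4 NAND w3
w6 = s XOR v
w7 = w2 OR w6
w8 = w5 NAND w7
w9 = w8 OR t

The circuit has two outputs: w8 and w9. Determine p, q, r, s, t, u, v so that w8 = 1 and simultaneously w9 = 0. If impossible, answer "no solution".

Across all 128 input combinations, none give both w8 = 1 and w9 = 0.

no solution exists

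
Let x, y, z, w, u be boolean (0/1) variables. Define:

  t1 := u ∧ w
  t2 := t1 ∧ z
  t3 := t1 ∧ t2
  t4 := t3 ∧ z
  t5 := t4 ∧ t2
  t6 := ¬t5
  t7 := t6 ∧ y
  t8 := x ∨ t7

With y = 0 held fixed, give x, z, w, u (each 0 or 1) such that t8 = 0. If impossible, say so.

Check with y = 0 and x=0, z=0, w=0, u=0:
t1 = u ∧ w = 0 ∧ 0 = 0
t2 = t1 ∧ z = 0 ∧ 0 = 0
t3 = t1 ∧ t2 = 0 ∧ 0 = 0
t4 = t3 ∧ z = 0 ∧ 0 = 0
t5 = t4 ∧ t2 = 0 ∧ 0 = 0
t6 = ¬t5 = ¬0 = 1
t7 = t6 ∧ y = 1 ∧ 0 = 0
t8 = x ∨ t7 = 0 ∨ 0 = 0
So t8 = 0.

x=0, z=0, w=0, u=0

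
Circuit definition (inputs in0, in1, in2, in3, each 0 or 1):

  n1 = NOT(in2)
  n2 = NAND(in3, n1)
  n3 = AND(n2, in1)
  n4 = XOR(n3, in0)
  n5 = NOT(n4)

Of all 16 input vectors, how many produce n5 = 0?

n5 = NOT(n4) must be 0, so n4 = 1.
n4 = XOR(n3, in0) must be 1, so n3 and in0 differ.
Enumerating the 16 input combinations, 8 give n5 = 0 and 8 give n5 = 1.

8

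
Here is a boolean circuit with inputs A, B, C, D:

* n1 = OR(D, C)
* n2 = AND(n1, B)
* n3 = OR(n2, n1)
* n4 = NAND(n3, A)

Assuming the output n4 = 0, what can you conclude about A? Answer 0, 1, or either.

1

n4 = NAND(n3, A) must be 0, so both n3 = 1 and A = 1.
n3 = OR(n2, n1) must be 1, so at least one of n2, n1 is 1.
Every assignment with n4 = 0 has A = 1; there are 6 such assignment(s).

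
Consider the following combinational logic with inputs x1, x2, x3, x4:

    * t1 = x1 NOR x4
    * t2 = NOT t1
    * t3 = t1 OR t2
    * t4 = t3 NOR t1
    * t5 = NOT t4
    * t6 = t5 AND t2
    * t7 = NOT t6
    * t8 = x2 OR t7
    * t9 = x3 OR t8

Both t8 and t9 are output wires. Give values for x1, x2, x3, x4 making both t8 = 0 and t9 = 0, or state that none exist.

Check with x1=0, x2=0, x3=0, x4=1:
t1 = x1 NOR x4 = 0 NOR 1 = 0
t2 = NOT t1 = NOT 0 = 1
t3 = t1 OR t2 = 0 OR 1 = 1
t4 = t3 NOR t1 = 1 NOR 0 = 0
t5 = NOT t4 = NOT 0 = 1
t6 = t5 AND t2 = 1 AND 1 = 1
t7 = NOT t6 = NOT 1 = 0
t8 = x2 OR t7 = 0 OR 0 = 0
t9 = x3 OR t8 = 0 OR 0 = 0
So t8 = 0 and t9 = 0.

x1=0, x2=0, x3=0, x4=1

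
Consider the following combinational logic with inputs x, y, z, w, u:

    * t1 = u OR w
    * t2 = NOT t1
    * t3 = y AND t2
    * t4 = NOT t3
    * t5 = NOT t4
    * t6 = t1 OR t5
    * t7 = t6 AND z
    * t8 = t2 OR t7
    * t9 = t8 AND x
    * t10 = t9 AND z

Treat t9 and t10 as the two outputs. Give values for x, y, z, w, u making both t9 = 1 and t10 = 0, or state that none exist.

x=1 y=0 z=0 w=0 u=0

Check with x=1 y=0 z=0 w=0 u=0:
t1 = u OR w = 0 OR 0 = 0
t2 = NOT t1 = NOT 0 = 1
t3 = y AND t2 = 0 AND 1 = 0
t4 = NOT t3 = NOT 0 = 1
t5 = NOT t4 = NOT 1 = 0
t6 = t1 OR t5 = 0 OR 0 = 0
t7 = t6 AND z = 0 AND 0 = 0
t8 = t2 OR t7 = 1 OR 0 = 1
t9 = t8 AND x = 1 AND 1 = 1
t10 = t9 AND z = 1 AND 0 = 0
So t9 = 1 and t10 = 0.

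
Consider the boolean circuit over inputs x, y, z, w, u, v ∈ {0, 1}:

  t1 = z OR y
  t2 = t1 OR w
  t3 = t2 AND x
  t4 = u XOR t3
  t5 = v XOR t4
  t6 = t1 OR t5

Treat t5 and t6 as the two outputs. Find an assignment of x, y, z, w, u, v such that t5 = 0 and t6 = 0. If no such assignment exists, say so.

Check with x=1, y=0, z=0, w=0, u=1, v=1:
t1 = z OR y = 0 OR 0 = 0
t2 = t1 OR w = 0 OR 0 = 0
t3 = t2 AND x = 0 AND 1 = 0
t4 = u XOR t3 = 1 XOR 0 = 1
t5 = v XOR t4 = 1 XOR 1 = 0
t6 = t1 OR t5 = 0 OR 0 = 0
So t5 = 0 and t6 = 0.

x=1, y=0, z=0, w=0, u=1, v=1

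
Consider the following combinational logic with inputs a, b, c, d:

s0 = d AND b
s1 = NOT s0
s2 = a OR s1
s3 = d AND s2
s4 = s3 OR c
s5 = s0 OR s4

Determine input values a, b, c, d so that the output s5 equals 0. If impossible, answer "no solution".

s5 = s0 OR s4 must be 0, so both s0 = 0 and s4 = 0.
Check with a=1, b=1, c=0, d=0:
s0 = d AND b = 0 AND 1 = 0
s1 = NOT s0 = NOT 0 = 1
s2 = a OR s1 = 1 OR 1 = 1
s3 = d AND s2 = 0 AND 1 = 0
s4 = s3 OR c = 0 OR 0 = 0
s5 = s0 OR s4 = 0 OR 0 = 0
So s5 = 0 as required.

a=1, b=1, c=0, d=0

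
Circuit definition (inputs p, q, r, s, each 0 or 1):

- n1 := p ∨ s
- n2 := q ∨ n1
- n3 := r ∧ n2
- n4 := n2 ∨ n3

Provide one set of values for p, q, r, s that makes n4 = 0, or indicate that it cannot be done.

n4 = n2 ∨ n3 must be 0, so both n2 = 0 and n3 = 0.
n2 = q ∨ n1 must be 0, so both q = 0 and n1 = 0.
Check with p=0 q=0 r=1 s=0:
n1 = p ∨ s = 0 ∨ 0 = 0
n2 = q ∨ n1 = 0 ∨ 0 = 0
n3 = r ∧ n2 = 1 ∧ 0 = 0
n4 = n2 ∨ n3 = 0 ∨ 0 = 0
So n4 = 0 as required.

p=0 q=0 r=1 s=0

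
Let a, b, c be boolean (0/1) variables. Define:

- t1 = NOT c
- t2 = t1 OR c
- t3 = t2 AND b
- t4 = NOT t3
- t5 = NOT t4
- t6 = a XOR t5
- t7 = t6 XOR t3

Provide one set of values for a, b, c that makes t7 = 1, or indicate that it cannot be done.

t7 = t6 XOR t3 must be 1, so t6 and t3 differ.
Check with a=1, b=0, c=0:
t1 = NOT c = NOT 0 = 1
t2 = t1 OR c = 1 OR 0 = 1
t3 = t2 AND b = 1 AND 0 = 0
t4 = NOT t3 = NOT 0 = 1
t5 = NOT t4 = NOT 1 = 0
t6 = a XOR t5 = 1 XOR 0 = 1
t7 = t6 XOR t3 = 1 XOR 0 = 1
So t7 = 1 as required.

a=1, b=0, c=0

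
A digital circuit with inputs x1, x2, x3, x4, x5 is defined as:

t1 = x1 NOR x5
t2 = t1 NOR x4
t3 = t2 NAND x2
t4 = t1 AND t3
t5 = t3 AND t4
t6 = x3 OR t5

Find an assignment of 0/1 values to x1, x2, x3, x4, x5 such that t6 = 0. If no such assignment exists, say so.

x1=1 x2=0 x3=0 x4=1 x5=0

t6 = x3 OR t5 must be 0, so both x3 = 0 and t5 = 0.
Check with x1=1 x2=0 x3=0 x4=1 x5=0:
t1 = x1 NOR x5 = 1 NOR 0 = 0
t2 = t1 NOR x4 = 0 NOR 1 = 0
t3 = t2 NAND x2 = 0 NAND 0 = 1
t4 = t1 AND t3 = 0 AND 1 = 0
t5 = t3 AND t4 = 1 AND 0 = 0
t6 = x3 OR t5 = 0 OR 0 = 0
So t6 = 0 as required.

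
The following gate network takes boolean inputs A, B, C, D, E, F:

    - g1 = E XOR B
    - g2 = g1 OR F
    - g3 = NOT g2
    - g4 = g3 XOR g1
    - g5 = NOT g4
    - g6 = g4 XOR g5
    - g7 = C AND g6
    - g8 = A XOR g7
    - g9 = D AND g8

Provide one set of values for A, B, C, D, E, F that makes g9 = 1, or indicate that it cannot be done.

A=1, B=1, C=0, D=1, E=0, F=1

g9 = D AND g8 must be 1, so both D = 1 and g8 = 1.
Check with A=1, B=1, C=0, D=1, E=0, F=1:
g1 = E XOR B = 0 XOR 1 = 1
g2 = g1 OR F = 1 OR 1 = 1
g3 = NOT g2 = NOT 1 = 0
g4 = g3 XOR g1 = 0 XOR 1 = 1
g5 = NOT g4 = NOT 1 = 0
g6 = g4 XOR g5 = 1 XOR 0 = 1
g7 = C AND g6 = 0 AND 1 = 0
g8 = A XOR g7 = 1 XOR 0 = 1
g9 = D AND g8 = 1 AND 1 = 1
So g9 = 1 as required.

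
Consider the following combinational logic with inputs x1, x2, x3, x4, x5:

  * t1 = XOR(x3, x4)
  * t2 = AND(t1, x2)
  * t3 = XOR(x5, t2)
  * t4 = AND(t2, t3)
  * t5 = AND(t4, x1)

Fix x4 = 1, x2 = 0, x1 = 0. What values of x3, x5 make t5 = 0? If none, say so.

t5 = AND(t4, x1) must be 0, so at least one of t4, x1 is 0.
Check with x4 = 1, x2 = 0, x1 = 0 and x3=1, x5=1:
t1 = XOR(x3, x4) = XOR(1, 1) = 0
t2 = AND(t1, x2) = AND(0, 0) = 0
t3 = XOR(x5, t2) = XOR(1, 0) = 1
t4 = AND(t2, t3) = AND(0, 1) = 0
t5 = AND(t4, x1) = AND(0, 0) = 0
So t5 = 0.

x3=1 x5=1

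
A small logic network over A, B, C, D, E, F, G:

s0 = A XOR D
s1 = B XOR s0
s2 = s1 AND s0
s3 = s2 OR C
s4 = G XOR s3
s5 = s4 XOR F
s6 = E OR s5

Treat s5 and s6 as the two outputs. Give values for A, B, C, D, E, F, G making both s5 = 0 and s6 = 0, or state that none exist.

A=0, B=0, C=0, D=0, E=0, F=1, G=1

Check with A=0, B=0, C=0, D=0, E=0, F=1, G=1:
s0 = A XOR D = 0 XOR 0 = 0
s1 = B XOR s0 = 0 XOR 0 = 0
s2 = s1 AND s0 = 0 AND 0 = 0
s3 = s2 OR C = 0 OR 0 = 0
s4 = G XOR s3 = 1 XOR 0 = 1
s5 = s4 XOR F = 1 XOR 1 = 0
s6 = E OR s5 = 0 OR 0 = 0
So s5 = 0 and s6 = 0.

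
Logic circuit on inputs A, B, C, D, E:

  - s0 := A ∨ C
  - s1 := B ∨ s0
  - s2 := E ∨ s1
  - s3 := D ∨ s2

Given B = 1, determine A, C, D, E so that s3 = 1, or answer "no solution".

A=1, C=0, D=0, E=1

s3 = D ∨ s2 must be 1, so at least one of D, s2 is 1.
Check with B = 1 and A=1, C=0, D=0, E=1:
s0 = A ∨ C = 1 ∨ 0 = 1
s1 = B ∨ s0 = 1 ∨ 1 = 1
s2 = E ∨ s1 = 1 ∨ 1 = 1
s3 = D ∨ s2 = 0 ∨ 1 = 1
So s3 = 1.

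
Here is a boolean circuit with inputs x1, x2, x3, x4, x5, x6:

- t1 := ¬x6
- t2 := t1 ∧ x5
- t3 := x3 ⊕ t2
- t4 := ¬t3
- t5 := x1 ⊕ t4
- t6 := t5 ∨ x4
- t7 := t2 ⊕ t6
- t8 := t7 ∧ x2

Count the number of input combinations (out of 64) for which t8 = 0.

44

t8 = t7 ∧ x2 must be 0, so at least one of t7, x2 is 0.
Enumerating the 64 input combinations, 44 give t8 = 0 and 20 give t8 = 1.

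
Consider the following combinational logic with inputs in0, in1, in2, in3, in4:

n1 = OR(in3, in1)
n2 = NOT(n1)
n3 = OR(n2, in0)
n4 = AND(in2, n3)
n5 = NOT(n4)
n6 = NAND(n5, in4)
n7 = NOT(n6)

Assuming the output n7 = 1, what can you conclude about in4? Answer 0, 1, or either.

1

n7 = NOT(n6) must be 1, so n6 = 0.
n6 = NAND(n5, in4) must be 0, so both n5 = 1 and in4 = 1.
n5 = NOT(n4) must be 1, so n4 = 0.
Every assignment with n7 = 1 has in4 = 1; there are 11 such assignment(s).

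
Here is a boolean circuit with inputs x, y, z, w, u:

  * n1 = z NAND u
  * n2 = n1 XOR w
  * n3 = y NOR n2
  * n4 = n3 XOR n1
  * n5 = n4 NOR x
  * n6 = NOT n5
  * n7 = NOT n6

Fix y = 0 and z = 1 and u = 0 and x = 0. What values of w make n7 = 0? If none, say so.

Check with y = 0 and z = 1 and u = 0 and x = 0 and w=0:
n1 = z NAND u = 1 NAND 0 = 1
n2 = n1 XOR w = 1 XOR 0 = 1
n3 = y NOR n2 = 0 NOR 1 = 0
n4 = n3 XOR n1 = 0 XOR 1 = 1
n5 = n4 NOR x = 1 NOR 0 = 0
n6 = NOT n5 = NOT 0 = 1
n7 = NOT n6 = NOT 1 = 0
So n7 = 0.

w=0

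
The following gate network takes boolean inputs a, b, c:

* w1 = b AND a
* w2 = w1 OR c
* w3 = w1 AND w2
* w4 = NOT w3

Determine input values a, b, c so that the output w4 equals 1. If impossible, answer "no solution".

w4 = NOT w3 must be 1, so w3 = 0.
Check with a=0, b=1, c=1:
w1 = b AND a = 1 AND 0 = 0
w2 = w1 OR c = 0 OR 1 = 1
w3 = w1 AND w2 = 0 AND 1 = 0
w4 = NOT w3 = NOT 0 = 1
So w4 = 1 as required.

a=0, b=1, c=1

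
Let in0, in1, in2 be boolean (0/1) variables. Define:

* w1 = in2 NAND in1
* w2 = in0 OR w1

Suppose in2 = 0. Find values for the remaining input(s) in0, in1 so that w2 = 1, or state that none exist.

Check with in2 = 0 and in0=0, in1=1:
w1 = in2 NAND in1 = 0 NAND 1 = 1
w2 = in0 OR w1 = 0 OR 1 = 1
So w2 = 1.

in0=0, in1=1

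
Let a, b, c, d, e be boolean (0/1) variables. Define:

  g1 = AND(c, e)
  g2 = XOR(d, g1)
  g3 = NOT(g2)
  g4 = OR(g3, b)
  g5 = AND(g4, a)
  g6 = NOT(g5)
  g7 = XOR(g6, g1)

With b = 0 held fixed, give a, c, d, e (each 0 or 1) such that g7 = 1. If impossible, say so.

a=0 c=1 d=0 e=0

g7 = XOR(g6, g1) must be 1, so g6 and g1 differ.
Check with b = 0 and a=0, c=1, d=0, e=0:
g1 = AND(c, e) = AND(1, 0) = 0
g2 = XOR(d, g1) = XOR(0, 0) = 0
g3 = NOT(g2) = NOT 0 = 1
g4 = OR(g3, b) = OR(1, 0) = 1
g5 = AND(g4, a) = AND(1, 0) = 0
g6 = NOT(g5) = NOT 0 = 1
g7 = XOR(g6, g1) = XOR(1, 0) = 1
So g7 = 1.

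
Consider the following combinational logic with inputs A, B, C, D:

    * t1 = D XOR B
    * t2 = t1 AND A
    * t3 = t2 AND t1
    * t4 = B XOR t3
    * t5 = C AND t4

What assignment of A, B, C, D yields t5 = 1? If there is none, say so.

t5 = C AND t4 must be 1, so both C = 1 and t4 = 1.
t4 = B XOR t3 must be 1, so B and t3 differ.
Check with A=1, B=0, C=1, D=1:
t1 = D XOR B = 1 XOR 0 = 1
t2 = t1 AND A = 1 AND 1 = 1
t3 = t2 AND t1 = 1 AND 1 = 1
t4 = B XOR t3 = 0 XOR 1 = 1
t5 = C AND t4 = 1 AND 1 = 1
So t5 = 1 as required.

A=1, B=0, C=1, D=1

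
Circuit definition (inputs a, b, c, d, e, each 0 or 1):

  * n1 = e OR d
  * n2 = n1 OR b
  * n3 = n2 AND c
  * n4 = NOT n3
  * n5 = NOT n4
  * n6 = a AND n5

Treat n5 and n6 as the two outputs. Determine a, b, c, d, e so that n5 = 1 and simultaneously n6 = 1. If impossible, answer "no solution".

a=1, b=0, c=1, d=1, e=0

Check with a=1, b=0, c=1, d=1, e=0:
n1 = e OR d = 0 OR 1 = 1
n2 = n1 OR b = 1 OR 0 = 1
n3 = n2 AND c = 1 AND 1 = 1
n4 = NOT n3 = NOT 1 = 0
n5 = NOT n4 = NOT 0 = 1
n6 = a AND n5 = 1 AND 1 = 1
So n5 = 1 and n6 = 1.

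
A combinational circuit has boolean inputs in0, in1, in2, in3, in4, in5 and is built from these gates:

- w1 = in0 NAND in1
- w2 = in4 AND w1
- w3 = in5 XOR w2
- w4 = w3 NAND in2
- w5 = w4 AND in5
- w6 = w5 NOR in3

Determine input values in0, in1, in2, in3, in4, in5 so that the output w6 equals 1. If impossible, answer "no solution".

in0=1 in1=0 in2=0 in3=0 in4=0 in5=0

Check with in0=1 in1=0 in2=0 in3=0 in4=0 in5=0:
w1 = in0 NAND in1 = 1 NAND 0 = 1
w2 = in4 AND w1 = 0 AND 1 = 0
w3 = in5 XOR w2 = 0 XOR 0 = 0
w4 = w3 NAND in2 = 0 NAND 0 = 1
w5 = w4 AND in5 = 1 AND 0 = 0
w6 = w5 NOR in3 = 0 NOR 0 = 1
So w6 = 1 as required.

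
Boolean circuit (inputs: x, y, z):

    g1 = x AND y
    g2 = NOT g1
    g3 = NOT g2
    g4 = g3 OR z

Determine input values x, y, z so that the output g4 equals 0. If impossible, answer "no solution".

x=0, y=1, z=0

g4 = g3 OR z must be 0, so both g3 = 0 and z = 0.
g3 = NOT g2 must be 0, so g2 = 1.
g2 = NOT g1 must be 1, so g1 = 0.
Check with x=0, y=1, z=0:
g1 = x AND y = 0 AND 1 = 0
g2 = NOT g1 = NOT 0 = 1
g3 = NOT g2 = NOT 1 = 0
g4 = g3 OR z = 0 OR 0 = 0
So g4 = 0 as required.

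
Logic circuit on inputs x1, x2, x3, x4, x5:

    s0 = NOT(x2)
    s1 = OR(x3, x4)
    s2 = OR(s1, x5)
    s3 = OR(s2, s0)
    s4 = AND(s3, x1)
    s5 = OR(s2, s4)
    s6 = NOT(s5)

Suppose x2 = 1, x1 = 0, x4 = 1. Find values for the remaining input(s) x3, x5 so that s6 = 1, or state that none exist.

no solution exists

With x2 = 1, x1 = 0, x4 = 1 fixed, none of the 4 settings of x3, x5 give s6 = 1.
For example, with x3=0, x5=1:
s0 = NOT(x2) = NOT 1 = 0
s1 = OR(x3, x4) = OR(0, 1) = 1
s2 = OR(s1, x5) = OR(1, 1) = 1
s3 = OR(s2, s0) = OR(1, 0) = 1
s4 = AND(s3, x1) = AND(1, 0) = 0
s5 = OR(s2, s4) = OR(1, 0) = 1
s6 = NOT(s5) = NOT 1 = 0
giving s6 = 0 ≠ 1.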